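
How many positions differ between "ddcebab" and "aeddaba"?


Comparing "ddcebab" and "aeddaba" position by position:
  Position 0: 'd' vs 'a' => DIFFER
  Position 1: 'd' vs 'e' => DIFFER
  Position 2: 'c' vs 'd' => DIFFER
  Position 3: 'e' vs 'd' => DIFFER
  Position 4: 'b' vs 'a' => DIFFER
  Position 5: 'a' vs 'b' => DIFFER
  Position 6: 'b' vs 'a' => DIFFER
Positions that differ: 7

7


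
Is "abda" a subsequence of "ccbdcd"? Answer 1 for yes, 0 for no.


Check if "abda" is a subsequence of "ccbdcd"
Greedy scan:
  Position 0 ('c'): no match needed
  Position 1 ('c'): no match needed
  Position 2 ('b'): no match needed
  Position 3 ('d'): no match needed
  Position 4 ('c'): no match needed
  Position 5 ('d'): no match needed
Only matched 0/4 characters => not a subsequence

0


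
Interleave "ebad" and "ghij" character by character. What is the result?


Interleaving "ebad" and "ghij":
  Position 0: 'e' from first, 'g' from second => "eg"
  Position 1: 'b' from first, 'h' from second => "bh"
  Position 2: 'a' from first, 'i' from second => "ai"
  Position 3: 'd' from first, 'j' from second => "dj"
Result: egbhaidj

egbhaidj


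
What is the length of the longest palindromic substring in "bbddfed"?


Input: "bbddfed"
Checking substrings for palindromes:
  [0:2] "bb" (len 2) => palindrome
  [2:4] "dd" (len 2) => palindrome
Longest palindromic substring: "bb" with length 2

2


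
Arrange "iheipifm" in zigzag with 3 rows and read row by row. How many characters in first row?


Zigzag "iheipifm" into 3 rows:
Placing characters:
  'i' => row 0
  'h' => row 1
  'e' => row 2
  'i' => row 1
  'p' => row 0
  'i' => row 1
  'f' => row 2
  'm' => row 1
Rows:
  Row 0: "ip"
  Row 1: "hiim"
  Row 2: "ef"
First row length: 2

2


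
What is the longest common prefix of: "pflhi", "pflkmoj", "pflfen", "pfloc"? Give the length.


Words: pflhi, pflkmoj, pflfen, pfloc
  Position 0: all 'p' => match
  Position 1: all 'f' => match
  Position 2: all 'l' => match
  Position 3: ('h', 'k', 'f', 'o') => mismatch, stop
LCP = "pfl" (length 3)

3


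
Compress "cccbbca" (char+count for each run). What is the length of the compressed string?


Input: cccbbca
Runs:
  'c' x 3 => "c3"
  'b' x 2 => "b2"
  'c' x 1 => "c1"
  'a' x 1 => "a1"
Compressed: "c3b2c1a1"
Compressed length: 8

8


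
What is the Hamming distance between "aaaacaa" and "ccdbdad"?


Comparing "aaaacaa" and "ccdbdad" position by position:
  Position 0: 'a' vs 'c' => differ
  Position 1: 'a' vs 'c' => differ
  Position 2: 'a' vs 'd' => differ
  Position 3: 'a' vs 'b' => differ
  Position 4: 'c' vs 'd' => differ
  Position 5: 'a' vs 'a' => same
  Position 6: 'a' vs 'd' => differ
Total differences (Hamming distance): 6

6


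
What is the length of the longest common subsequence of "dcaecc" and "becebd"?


LCS of "dcaecc" and "becebd"
DP table:
           b    e    c    e    b    d
      0    0    0    0    0    0    0
  d   0    0    0    0    0    0    1
  c   0    0    0    1    1    1    1
  a   0    0    0    1    1    1    1
  e   0    0    1    1    2    2    2
  c   0    0    1    2    2    2    2
  c   0    0    1    2    2    2    2
LCS length = dp[6][6] = 2

2


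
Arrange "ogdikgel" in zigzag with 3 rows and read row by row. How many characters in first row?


Zigzag "ogdikgel" into 3 rows:
Placing characters:
  'o' => row 0
  'g' => row 1
  'd' => row 2
  'i' => row 1
  'k' => row 0
  'g' => row 1
  'e' => row 2
  'l' => row 1
Rows:
  Row 0: "ok"
  Row 1: "gigl"
  Row 2: "de"
First row length: 2

2


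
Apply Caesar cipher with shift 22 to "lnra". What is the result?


Caesar cipher: shift "lnra" by 22
  'l' (pos 11) + 22 = pos 7 = 'h'
  'n' (pos 13) + 22 = pos 9 = 'j'
  'r' (pos 17) + 22 = pos 13 = 'n'
  'a' (pos 0) + 22 = pos 22 = 'w'
Result: hjnw

hjnw


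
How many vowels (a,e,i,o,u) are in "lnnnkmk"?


Input: lnnnkmk
Checking each character:
  'l' at position 0: consonant
  'n' at position 1: consonant
  'n' at position 2: consonant
  'n' at position 3: consonant
  'k' at position 4: consonant
  'm' at position 5: consonant
  'k' at position 6: consonant
Total vowels: 0

0


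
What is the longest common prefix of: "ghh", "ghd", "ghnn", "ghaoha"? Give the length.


Words: ghh, ghd, ghnn, ghaoha
  Position 0: all 'g' => match
  Position 1: all 'h' => match
  Position 2: ('h', 'd', 'n', 'a') => mismatch, stop
LCP = "gh" (length 2)

2


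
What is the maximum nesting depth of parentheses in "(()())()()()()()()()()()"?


Input: "(()())()()()()()()()()()"
Tracking depth:
  Position 0 '(': depth becomes 1
  Position 1 '(': depth becomes 2
  Position 2 ')': depth becomes 1
  Position 3 '(': depth becomes 2
  Position 4 ')': depth becomes 1
  Position 5 ')': depth becomes 0
  Position 6 '(': depth becomes 1
  Position 7 ')': depth becomes 0
  Position 8 '(': depth becomes 1
  Position 9 ')': depth becomes 0
  Position 10 '(': depth becomes 1
  Position 11 ')': depth becomes 0
  Position 12 '(': depth becomes 1
  Position 13 ')': depth becomes 0
  Position 14 '(': depth becomes 1
  Position 15 ')': depth becomes 0
  Position 16 '(': depth becomes 1
  Position 17 ')': depth becomes 0
  Position 18 '(': depth becomes 1
  Position 19 ')': depth becomes 0
  Position 20 '(': depth becomes 1
  Position 21 ')': depth becomes 0
  Position 22 '(': depth becomes 1
  Position 23 ')': depth becomes 0
Maximum depth reached: 2

2


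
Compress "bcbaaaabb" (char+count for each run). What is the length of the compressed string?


Input: bcbaaaabb
Runs:
  'b' x 1 => "b1"
  'c' x 1 => "c1"
  'b' x 1 => "b1"
  'a' x 4 => "a4"
  'b' x 2 => "b2"
Compressed: "b1c1b1a4b2"
Compressed length: 10

10


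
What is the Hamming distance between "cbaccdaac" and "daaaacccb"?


Comparing "cbaccdaac" and "daaaacccb" position by position:
  Position 0: 'c' vs 'd' => differ
  Position 1: 'b' vs 'a' => differ
  Position 2: 'a' vs 'a' => same
  Position 3: 'c' vs 'a' => differ
  Position 4: 'c' vs 'a' => differ
  Position 5: 'd' vs 'c' => differ
  Position 6: 'a' vs 'c' => differ
  Position 7: 'a' vs 'c' => differ
  Position 8: 'c' vs 'b' => differ
Total differences (Hamming distance): 8

8


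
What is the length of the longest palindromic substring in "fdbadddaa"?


Input: "fdbadddaa"
Checking substrings for palindromes:
  [3:8] "addda" (len 5) => palindrome
  [4:7] "ddd" (len 3) => palindrome
  [4:6] "dd" (len 2) => palindrome
  [5:7] "dd" (len 2) => palindrome
  [7:9] "aa" (len 2) => palindrome
Longest palindromic substring: "addda" with length 5

5


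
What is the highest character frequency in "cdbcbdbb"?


Input: cdbcbdbb
Character counts:
  'b': 4
  'c': 2
  'd': 2
Maximum frequency: 4

4


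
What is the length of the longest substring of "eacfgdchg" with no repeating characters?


Input: "eacfgdchg"
Sliding window (track last position of each char):
  Position 0 ('e'): window [0,0] length 1 -- new best
  Position 1 ('a'): window [0,1] length 2 -- new best
  Position 2 ('c'): window [0,2] length 3 -- new best
  Position 3 ('f'): window [0,3] length 4 -- new best
  Position 4 ('g'): window [0,4] length 5 -- new best
  Position 5 ('d'): window [0,5] length 6 -- new best
  Position 6 ('c'): repeat (last at 2), move window start to 3
  Position 6 ('c'): window [3,6] length 4
  Position 7 ('h'): window [3,7] length 5
  Position 8 ('g'): repeat (last at 4), move window start to 5
  Position 8 ('g'): window [5,8] length 4
Longest substring with no repeats: "eacfgd" with length 6

6


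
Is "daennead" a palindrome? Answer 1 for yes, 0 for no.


Input: daennead
Reversed: daennead
  Compare pos 0 ('d') with pos 7 ('d'): match
  Compare pos 1 ('a') with pos 6 ('a'): match
  Compare pos 2 ('e') with pos 5 ('e'): match
  Compare pos 3 ('n') with pos 4 ('n'): match
Result: palindrome

1


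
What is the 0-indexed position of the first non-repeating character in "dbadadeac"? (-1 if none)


Input: dbadadeac
Character frequencies:
  'a': 3
  'b': 1
  'c': 1
  'd': 3
  'e': 1
Scanning left to right for freq == 1:
  Position 0 ('d'): freq=3, skip
  Position 1 ('b'): unique! => answer = 1

1


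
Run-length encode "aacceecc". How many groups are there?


Input: aacceecc
Scanning for consecutive runs:
  Group 1: 'a' x 2 (positions 0-1)
  Group 2: 'c' x 2 (positions 2-3)
  Group 3: 'e' x 2 (positions 4-5)
  Group 4: 'c' x 2 (positions 6-7)
Total groups: 4

4


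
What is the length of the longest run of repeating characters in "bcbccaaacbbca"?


Input: "bcbccaaacbbca"
Scanning for longest run:
  Position 1 ('c'): new char, reset run to 1
  Position 2 ('b'): new char, reset run to 1
  Position 3 ('c'): new char, reset run to 1
  Position 4 ('c'): continues run of 'c', length=2
  Position 5 ('a'): new char, reset run to 1
  Position 6 ('a'): continues run of 'a', length=2
  Position 7 ('a'): continues run of 'a', length=3
  Position 8 ('c'): new char, reset run to 1
  Position 9 ('b'): new char, reset run to 1
  Position 10 ('b'): continues run of 'b', length=2
  Position 11 ('c'): new char, reset run to 1
  Position 12 ('a'): new char, reset run to 1
Longest run: 'a' with length 3

3


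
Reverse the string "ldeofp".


Input: ldeofp
Reading characters right to left:
  Position 5: 'p'
  Position 4: 'f'
  Position 3: 'o'
  Position 2: 'e'
  Position 1: 'd'
  Position 0: 'l'
Reversed: pfoedl

pfoedl


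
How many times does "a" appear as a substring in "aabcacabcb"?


Searching for "a" in "aabcacabcb"
Scanning each position:
  Position 0: "a" => MATCH
  Position 1: "a" => MATCH
  Position 2: "b" => no
  Position 3: "c" => no
  Position 4: "a" => MATCH
  Position 5: "c" => no
  Position 6: "a" => MATCH
  Position 7: "b" => no
  Position 8: "c" => no
  Position 9: "b" => no
Total occurrences: 4

4


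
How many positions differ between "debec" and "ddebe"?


Comparing "debec" and "ddebe" position by position:
  Position 0: 'd' vs 'd' => same
  Position 1: 'e' vs 'd' => DIFFER
  Position 2: 'b' vs 'e' => DIFFER
  Position 3: 'e' vs 'b' => DIFFER
  Position 4: 'c' vs 'e' => DIFFER
Positions that differ: 4

4


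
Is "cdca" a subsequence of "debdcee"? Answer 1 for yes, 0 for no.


Check if "cdca" is a subsequence of "debdcee"
Greedy scan:
  Position 0 ('d'): no match needed
  Position 1 ('e'): no match needed
  Position 2 ('b'): no match needed
  Position 3 ('d'): no match needed
  Position 4 ('c'): matches sub[0] = 'c'
  Position 5 ('e'): no match needed
  Position 6 ('e'): no match needed
Only matched 1/4 characters => not a subsequence

0


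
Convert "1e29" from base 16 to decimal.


Input: "1e29" in base 16
Positional expansion:
  Digit '1' (value 1) x 16^3 = 4096
  Digit 'e' (value 14) x 16^2 = 3584
  Digit '2' (value 2) x 16^1 = 32
  Digit '9' (value 9) x 16^0 = 9
Sum = 7721

7721


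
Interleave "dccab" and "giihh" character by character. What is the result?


Interleaving "dccab" and "giihh":
  Position 0: 'd' from first, 'g' from second => "dg"
  Position 1: 'c' from first, 'i' from second => "ci"
  Position 2: 'c' from first, 'i' from second => "ci"
  Position 3: 'a' from first, 'h' from second => "ah"
  Position 4: 'b' from first, 'h' from second => "bh"
Result: dgciciahbh

dgciciahbh


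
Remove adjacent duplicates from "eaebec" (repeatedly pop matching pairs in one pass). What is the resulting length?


Input: eaebec
Stack-based adjacent duplicate removal:
  Read 'e': push. Stack: e
  Read 'a': push. Stack: ea
  Read 'e': push. Stack: eae
  Read 'b': push. Stack: eaeb
  Read 'e': push. Stack: eaebe
  Read 'c': push. Stack: eaebec
Final stack: "eaebec" (length 6)

6


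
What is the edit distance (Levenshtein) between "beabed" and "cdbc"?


Computing edit distance: "beabed" -> "cdbc"
DP table:
           c    d    b    c
      0    1    2    3    4
  b   1    1    2    2    3
  e   2    2    2    3    3
  a   3    3    3    3    4
  b   4    4    4    3    4
  e   5    5    5    4    4
  d   6    6    5    5    5
Edit distance = dp[6][4] = 5

5


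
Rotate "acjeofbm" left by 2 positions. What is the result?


Input: "acjeofbm", rotate left by 2
First 2 characters: "ac"
Remaining characters: "jeofbm"
Concatenate remaining + first: "jeofbm" + "ac" = "jeofbmac"

jeofbmac


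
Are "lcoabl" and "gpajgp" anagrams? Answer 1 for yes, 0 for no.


Strings: "lcoabl", "gpajgp"
Sorted first:  abcllo
Sorted second: aggjpp
Differ at position 1: 'b' vs 'g' => not anagrams

0


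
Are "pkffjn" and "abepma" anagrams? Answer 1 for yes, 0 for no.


Strings: "pkffjn", "abepma"
Sorted first:  ffjknp
Sorted second: aabemp
Differ at position 0: 'f' vs 'a' => not anagrams

0


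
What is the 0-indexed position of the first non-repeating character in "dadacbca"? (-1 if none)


Input: dadacbca
Character frequencies:
  'a': 3
  'b': 1
  'c': 2
  'd': 2
Scanning left to right for freq == 1:
  Position 0 ('d'): freq=2, skip
  Position 1 ('a'): freq=3, skip
  Position 2 ('d'): freq=2, skip
  Position 3 ('a'): freq=3, skip
  Position 4 ('c'): freq=2, skip
  Position 5 ('b'): unique! => answer = 5

5


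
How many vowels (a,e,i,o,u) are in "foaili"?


Input: foaili
Checking each character:
  'f' at position 0: consonant
  'o' at position 1: vowel (running total: 1)
  'a' at position 2: vowel (running total: 2)
  'i' at position 3: vowel (running total: 3)
  'l' at position 4: consonant
  'i' at position 5: vowel (running total: 4)
Total vowels: 4

4


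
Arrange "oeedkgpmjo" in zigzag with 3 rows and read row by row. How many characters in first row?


Zigzag "oeedkgpmjo" into 3 rows:
Placing characters:
  'o' => row 0
  'e' => row 1
  'e' => row 2
  'd' => row 1
  'k' => row 0
  'g' => row 1
  'p' => row 2
  'm' => row 1
  'j' => row 0
  'o' => row 1
Rows:
  Row 0: "okj"
  Row 1: "edgmo"
  Row 2: "ep"
First row length: 3

3


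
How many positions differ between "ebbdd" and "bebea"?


Comparing "ebbdd" and "bebea" position by position:
  Position 0: 'e' vs 'b' => DIFFER
  Position 1: 'b' vs 'e' => DIFFER
  Position 2: 'b' vs 'b' => same
  Position 3: 'd' vs 'e' => DIFFER
  Position 4: 'd' vs 'a' => DIFFER
Positions that differ: 4

4


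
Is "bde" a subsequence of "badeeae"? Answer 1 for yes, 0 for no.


Check if "bde" is a subsequence of "badeeae"
Greedy scan:
  Position 0 ('b'): matches sub[0] = 'b'
  Position 1 ('a'): no match needed
  Position 2 ('d'): matches sub[1] = 'd'
  Position 3 ('e'): matches sub[2] = 'e'
  Position 4 ('e'): no match needed
  Position 5 ('a'): no match needed
  Position 6 ('e'): no match needed
All 3 characters matched => is a subsequence

1


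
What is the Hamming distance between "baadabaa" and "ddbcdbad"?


Comparing "baadabaa" and "ddbcdbad" position by position:
  Position 0: 'b' vs 'd' => differ
  Position 1: 'a' vs 'd' => differ
  Position 2: 'a' vs 'b' => differ
  Position 3: 'd' vs 'c' => differ
  Position 4: 'a' vs 'd' => differ
  Position 5: 'b' vs 'b' => same
  Position 6: 'a' vs 'a' => same
  Position 7: 'a' vs 'd' => differ
Total differences (Hamming distance): 6

6


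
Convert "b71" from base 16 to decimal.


Input: "b71" in base 16
Positional expansion:
  Digit 'b' (value 11) x 16^2 = 2816
  Digit '7' (value 7) x 16^1 = 112
  Digit '1' (value 1) x 16^0 = 1
Sum = 2929

2929


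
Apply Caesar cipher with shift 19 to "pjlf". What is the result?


Caesar cipher: shift "pjlf" by 19
  'p' (pos 15) + 19 = pos 8 = 'i'
  'j' (pos 9) + 19 = pos 2 = 'c'
  'l' (pos 11) + 19 = pos 4 = 'e'
  'f' (pos 5) + 19 = pos 24 = 'y'
Result: icey

icey


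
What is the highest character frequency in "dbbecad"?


Input: dbbecad
Character counts:
  'a': 1
  'b': 2
  'c': 1
  'd': 2
  'e': 1
Maximum frequency: 2

2


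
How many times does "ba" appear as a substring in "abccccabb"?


Searching for "ba" in "abccccabb"
Scanning each position:
  Position 0: "ab" => no
  Position 1: "bc" => no
  Position 2: "cc" => no
  Position 3: "cc" => no
  Position 4: "cc" => no
  Position 5: "ca" => no
  Position 6: "ab" => no
  Position 7: "bb" => no
Total occurrences: 0

0


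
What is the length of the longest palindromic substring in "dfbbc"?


Input: "dfbbc"
Checking substrings for palindromes:
  [2:4] "bb" (len 2) => palindrome
Longest palindromic substring: "bb" with length 2

2


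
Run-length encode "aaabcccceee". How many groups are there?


Input: aaabcccceee
Scanning for consecutive runs:
  Group 1: 'a' x 3 (positions 0-2)
  Group 2: 'b' x 1 (positions 3-3)
  Group 3: 'c' x 4 (positions 4-7)
  Group 4: 'e' x 3 (positions 8-10)
Total groups: 4

4


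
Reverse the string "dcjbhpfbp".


Input: dcjbhpfbp
Reading characters right to left:
  Position 8: 'p'
  Position 7: 'b'
  Position 6: 'f'
  Position 5: 'p'
  Position 4: 'h'
  Position 3: 'b'
  Position 2: 'j'
  Position 1: 'c'
  Position 0: 'd'
Reversed: pbfphbjcd

pbfphbjcd


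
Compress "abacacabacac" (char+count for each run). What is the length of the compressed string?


Input: abacacabacac
Runs:
  'a' x 1 => "a1"
  'b' x 1 => "b1"
  'a' x 1 => "a1"
  'c' x 1 => "c1"
  'a' x 1 => "a1"
  'c' x 1 => "c1"
  'a' x 1 => "a1"
  'b' x 1 => "b1"
  'a' x 1 => "a1"
  'c' x 1 => "c1"
  'a' x 1 => "a1"
  'c' x 1 => "c1"
Compressed: "a1b1a1c1a1c1a1b1a1c1a1c1"
Compressed length: 24

24


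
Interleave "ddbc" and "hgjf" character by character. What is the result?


Interleaving "ddbc" and "hgjf":
  Position 0: 'd' from first, 'h' from second => "dh"
  Position 1: 'd' from first, 'g' from second => "dg"
  Position 2: 'b' from first, 'j' from second => "bj"
  Position 3: 'c' from first, 'f' from second => "cf"
Result: dhdgbjcf

dhdgbjcf


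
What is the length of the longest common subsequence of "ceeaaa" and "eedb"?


LCS of "ceeaaa" and "eedb"
DP table:
           e    e    d    b
      0    0    0    0    0
  c   0    0    0    0    0
  e   0    1    1    1    1
  e   0    1    2    2    2
  a   0    1    2    2    2
  a   0    1    2    2    2
  a   0    1    2    2    2
LCS length = dp[6][4] = 2

2


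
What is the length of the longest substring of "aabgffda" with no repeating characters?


Input: "aabgffda"
Sliding window (track last position of each char):
  Position 0 ('a'): window [0,0] length 1 -- new best
  Position 1 ('a'): repeat (last at 0), move window start to 1
  Position 1 ('a'): window [1,1] length 1
  Position 2 ('b'): window [1,2] length 2 -- new best
  Position 3 ('g'): window [1,3] length 3 -- new best
  Position 4 ('f'): window [1,4] length 4 -- new best
  Position 5 ('f'): repeat (last at 4), move window start to 5
  Position 5 ('f'): window [5,5] length 1
  Position 6 ('d'): window [5,6] length 2
  Position 7 ('a'): window [5,7] length 3
Longest substring with no repeats: "abgf" with length 4

4


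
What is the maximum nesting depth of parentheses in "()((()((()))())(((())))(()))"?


Input: "()((()((()))())(((())))(()))"
Tracking depth:
  Position 0 '(': depth becomes 1
  Position 1 ')': depth becomes 0
  Position 2 '(': depth becomes 1
  Position 3 '(': depth becomes 2
  Position 4 '(': depth becomes 3
  Position 5 ')': depth becomes 2
  Position 6 '(': depth becomes 3
  Position 7 '(': depth becomes 4
  Position 8 '(': depth becomes 5
  Position 9 ')': depth becomes 4
  Position 10 ')': depth becomes 3
  Position 11 ')': depth becomes 2
  Position 12 '(': depth becomes 3
  Position 13 ')': depth becomes 2
  Position 14 ')': depth becomes 1
  Position 15 '(': depth becomes 2
  Position 16 '(': depth becomes 3
  Position 17 '(': depth becomes 4
  Position 18 '(': depth becomes 5
  Position 19 ')': depth becomes 4
  Position 20 ')': depth becomes 3
  Position 21 ')': depth becomes 2
  Position 22 ')': depth becomes 1
  Position 23 '(': depth becomes 2
  Position 24 '(': depth becomes 3
  Position 25 ')': depth becomes 2
  Position 26 ')': depth becomes 1
  Position 27 ')': depth becomes 0
Maximum depth reached: 5

5


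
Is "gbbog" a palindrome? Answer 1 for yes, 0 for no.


Input: gbbog
Reversed: gobbg
  Compare pos 0 ('g') with pos 4 ('g'): match
  Compare pos 1 ('b') with pos 3 ('o'): MISMATCH
Result: not a palindrome

0


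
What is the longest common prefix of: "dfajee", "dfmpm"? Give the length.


Words: dfajee, dfmpm
  Position 0: all 'd' => match
  Position 1: all 'f' => match
  Position 2: ('a', 'm') => mismatch, stop
LCP = "df" (length 2)

2


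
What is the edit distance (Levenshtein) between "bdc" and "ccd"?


Computing edit distance: "bdc" -> "ccd"
DP table:
           c    c    d
      0    1    2    3
  b   1    1    2    3
  d   2    2    2    2
  c   3    2    2    3
Edit distance = dp[3][3] = 3

3


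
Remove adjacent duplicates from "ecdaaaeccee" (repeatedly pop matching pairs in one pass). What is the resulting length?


Input: ecdaaaeccee
Stack-based adjacent duplicate removal:
  Read 'e': push. Stack: e
  Read 'c': push. Stack: ec
  Read 'd': push. Stack: ecd
  Read 'a': push. Stack: ecda
  Read 'a': matches stack top 'a' => pop. Stack: ecd
  Read 'a': push. Stack: ecda
  Read 'e': push. Stack: ecdae
  Read 'c': push. Stack: ecdaec
  Read 'c': matches stack top 'c' => pop. Stack: ecdae
  Read 'e': matches stack top 'e' => pop. Stack: ecda
  Read 'e': push. Stack: ecdae
Final stack: "ecdae" (length 5)

5


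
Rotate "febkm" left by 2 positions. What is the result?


Input: "febkm", rotate left by 2
First 2 characters: "fe"
Remaining characters: "bkm"
Concatenate remaining + first: "bkm" + "fe" = "bkmfe"

bkmfe


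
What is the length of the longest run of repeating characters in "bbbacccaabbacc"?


Input: "bbbacccaabbacc"
Scanning for longest run:
  Position 1 ('b'): continues run of 'b', length=2
  Position 2 ('b'): continues run of 'b', length=3
  Position 3 ('a'): new char, reset run to 1
  Position 4 ('c'): new char, reset run to 1
  Position 5 ('c'): continues run of 'c', length=2
  Position 6 ('c'): continues run of 'c', length=3
  Position 7 ('a'): new char, reset run to 1
  Position 8 ('a'): continues run of 'a', length=2
  Position 9 ('b'): new char, reset run to 1
  Position 10 ('b'): continues run of 'b', length=2
  Position 11 ('a'): new char, reset run to 1
  Position 12 ('c'): new char, reset run to 1
  Position 13 ('c'): continues run of 'c', length=2
Longest run: 'b' with length 3

3


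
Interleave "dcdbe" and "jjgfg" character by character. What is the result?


Interleaving "dcdbe" and "jjgfg":
  Position 0: 'd' from first, 'j' from second => "dj"
  Position 1: 'c' from first, 'j' from second => "cj"
  Position 2: 'd' from first, 'g' from second => "dg"
  Position 3: 'b' from first, 'f' from second => "bf"
  Position 4: 'e' from first, 'g' from second => "eg"
Result: djcjdgbfeg

djcjdgbfeg


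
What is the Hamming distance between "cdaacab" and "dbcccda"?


Comparing "cdaacab" and "dbcccda" position by position:
  Position 0: 'c' vs 'd' => differ
  Position 1: 'd' vs 'b' => differ
  Position 2: 'a' vs 'c' => differ
  Position 3: 'a' vs 'c' => differ
  Position 4: 'c' vs 'c' => same
  Position 5: 'a' vs 'd' => differ
  Position 6: 'b' vs 'a' => differ
Total differences (Hamming distance): 6

6


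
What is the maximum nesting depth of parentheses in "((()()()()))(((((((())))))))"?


Input: "((()()()()))(((((((())))))))"
Tracking depth:
  Position 0 '(': depth becomes 1
  Position 1 '(': depth becomes 2
  Position 2 '(': depth becomes 3
  Position 3 ')': depth becomes 2
  Position 4 '(': depth becomes 3
  Position 5 ')': depth becomes 2
  Position 6 '(': depth becomes 3
  Position 7 ')': depth becomes 2
  Position 8 '(': depth becomes 3
  Position 9 ')': depth becomes 2
  Position 10 ')': depth becomes 1
  Position 11 ')': depth becomes 0
  Position 12 '(': depth becomes 1
  Position 13 '(': depth becomes 2
  Position 14 '(': depth becomes 3
  Position 15 '(': depth becomes 4
  Position 16 '(': depth becomes 5
  Position 17 '(': depth becomes 6
  Position 18 '(': depth becomes 7
  Position 19 '(': depth becomes 8
  Position 20 ')': depth becomes 7
  Position 21 ')': depth becomes 6
  Position 22 ')': depth becomes 5
  Position 23 ')': depth becomes 4
  Position 24 ')': depth becomes 3
  Position 25 ')': depth becomes 2
  Position 26 ')': depth becomes 1
  Position 27 ')': depth becomes 0
Maximum depth reached: 8

8


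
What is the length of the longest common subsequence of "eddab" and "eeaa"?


LCS of "eddab" and "eeaa"
DP table:
           e    e    a    a
      0    0    0    0    0
  e   0    1    1    1    1
  d   0    1    1    1    1
  d   0    1    1    1    1
  a   0    1    1    2    2
  b   0    1    1    2    2
LCS length = dp[5][4] = 2

2


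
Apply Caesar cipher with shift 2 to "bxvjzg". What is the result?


Caesar cipher: shift "bxvjzg" by 2
  'b' (pos 1) + 2 = pos 3 = 'd'
  'x' (pos 23) + 2 = pos 25 = 'z'
  'v' (pos 21) + 2 = pos 23 = 'x'
  'j' (pos 9) + 2 = pos 11 = 'l'
  'z' (pos 25) + 2 = pos 1 = 'b'
  'g' (pos 6) + 2 = pos 8 = 'i'
Result: dzxlbi

dzxlbi


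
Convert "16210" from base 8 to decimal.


Input: "16210" in base 8
Positional expansion:
  Digit '1' (value 1) x 8^4 = 4096
  Digit '6' (value 6) x 8^3 = 3072
  Digit '2' (value 2) x 8^2 = 128
  Digit '1' (value 1) x 8^1 = 8
  Digit '0' (value 0) x 8^0 = 0
Sum = 7304

7304


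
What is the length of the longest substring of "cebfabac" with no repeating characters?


Input: "cebfabac"
Sliding window (track last position of each char):
  Position 0 ('c'): window [0,0] length 1 -- new best
  Position 1 ('e'): window [0,1] length 2 -- new best
  Position 2 ('b'): window [0,2] length 3 -- new best
  Position 3 ('f'): window [0,3] length 4 -- new best
  Position 4 ('a'): window [0,4] length 5 -- new best
  Position 5 ('b'): repeat (last at 2), move window start to 3
  Position 5 ('b'): window [3,5] length 3
  Position 6 ('a'): repeat (last at 4), move window start to 5
  Position 6 ('a'): window [5,6] length 2
  Position 7 ('c'): window [5,7] length 3
Longest substring with no repeats: "cebfa" with length 5

5


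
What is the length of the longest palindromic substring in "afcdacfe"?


Input: "afcdacfe"
Checking substrings for palindromes:
  No multi-char palindromic substrings found
Longest palindromic substring: "a" with length 1

1


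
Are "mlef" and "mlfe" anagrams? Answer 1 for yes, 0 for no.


Strings: "mlef", "mlfe"
Sorted first:  eflm
Sorted second: eflm
Sorted forms match => anagrams

1


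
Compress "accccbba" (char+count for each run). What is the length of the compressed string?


Input: accccbba
Runs:
  'a' x 1 => "a1"
  'c' x 4 => "c4"
  'b' x 2 => "b2"
  'a' x 1 => "a1"
Compressed: "a1c4b2a1"
Compressed length: 8

8


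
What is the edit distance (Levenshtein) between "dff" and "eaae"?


Computing edit distance: "dff" -> "eaae"
DP table:
           e    a    a    e
      0    1    2    3    4
  d   1    1    2    3    4
  f   2    2    2    3    4
  f   3    3    3    3    4
Edit distance = dp[3][4] = 4

4


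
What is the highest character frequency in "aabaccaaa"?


Input: aabaccaaa
Character counts:
  'a': 6
  'b': 1
  'c': 2
Maximum frequency: 6

6


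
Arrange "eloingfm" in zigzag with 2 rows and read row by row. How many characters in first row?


Zigzag "eloingfm" into 2 rows:
Placing characters:
  'e' => row 0
  'l' => row 1
  'o' => row 0
  'i' => row 1
  'n' => row 0
  'g' => row 1
  'f' => row 0
  'm' => row 1
Rows:
  Row 0: "eonf"
  Row 1: "ligm"
First row length: 4

4


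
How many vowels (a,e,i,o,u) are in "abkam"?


Input: abkam
Checking each character:
  'a' at position 0: vowel (running total: 1)
  'b' at position 1: consonant
  'k' at position 2: consonant
  'a' at position 3: vowel (running total: 2)
  'm' at position 4: consonant
Total vowels: 2

2


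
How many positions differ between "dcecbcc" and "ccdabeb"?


Comparing "dcecbcc" and "ccdabeb" position by position:
  Position 0: 'd' vs 'c' => DIFFER
  Position 1: 'c' vs 'c' => same
  Position 2: 'e' vs 'd' => DIFFER
  Position 3: 'c' vs 'a' => DIFFER
  Position 4: 'b' vs 'b' => same
  Position 5: 'c' vs 'e' => DIFFER
  Position 6: 'c' vs 'b' => DIFFER
Positions that differ: 5

5


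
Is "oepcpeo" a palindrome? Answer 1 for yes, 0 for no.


Input: oepcpeo
Reversed: oepcpeo
  Compare pos 0 ('o') with pos 6 ('o'): match
  Compare pos 1 ('e') with pos 5 ('e'): match
  Compare pos 2 ('p') with pos 4 ('p'): match
Result: palindrome

1


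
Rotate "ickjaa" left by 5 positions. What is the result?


Input: "ickjaa", rotate left by 5
First 5 characters: "ickja"
Remaining characters: "a"
Concatenate remaining + first: "a" + "ickja" = "aickja"

aickja


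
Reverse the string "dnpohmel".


Input: dnpohmel
Reading characters right to left:
  Position 7: 'l'
  Position 6: 'e'
  Position 5: 'm'
  Position 4: 'h'
  Position 3: 'o'
  Position 2: 'p'
  Position 1: 'n'
  Position 0: 'd'
Reversed: lemhopnd

lemhopnd


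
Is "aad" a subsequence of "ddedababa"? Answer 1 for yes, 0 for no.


Check if "aad" is a subsequence of "ddedababa"
Greedy scan:
  Position 0 ('d'): no match needed
  Position 1 ('d'): no match needed
  Position 2 ('e'): no match needed
  Position 3 ('d'): no match needed
  Position 4 ('a'): matches sub[0] = 'a'
  Position 5 ('b'): no match needed
  Position 6 ('a'): matches sub[1] = 'a'
  Position 7 ('b'): no match needed
  Position 8 ('a'): no match needed
Only matched 2/3 characters => not a subsequence

0


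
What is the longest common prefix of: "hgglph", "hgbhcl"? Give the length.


Words: hgglph, hgbhcl
  Position 0: all 'h' => match
  Position 1: all 'g' => match
  Position 2: ('g', 'b') => mismatch, stop
LCP = "hg" (length 2)

2


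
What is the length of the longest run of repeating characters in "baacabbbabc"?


Input: "baacabbbabc"
Scanning for longest run:
  Position 1 ('a'): new char, reset run to 1
  Position 2 ('a'): continues run of 'a', length=2
  Position 3 ('c'): new char, reset run to 1
  Position 4 ('a'): new char, reset run to 1
  Position 5 ('b'): new char, reset run to 1
  Position 6 ('b'): continues run of 'b', length=2
  Position 7 ('b'): continues run of 'b', length=3
  Position 8 ('a'): new char, reset run to 1
  Position 9 ('b'): new char, reset run to 1
  Position 10 ('c'): new char, reset run to 1
Longest run: 'b' with length 3

3


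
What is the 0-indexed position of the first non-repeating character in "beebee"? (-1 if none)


Input: beebee
Character frequencies:
  'b': 2
  'e': 4
Scanning left to right for freq == 1:
  Position 0 ('b'): freq=2, skip
  Position 1 ('e'): freq=4, skip
  Position 2 ('e'): freq=4, skip
  Position 3 ('b'): freq=2, skip
  Position 4 ('e'): freq=4, skip
  Position 5 ('e'): freq=4, skip
  No unique character found => answer = -1

-1


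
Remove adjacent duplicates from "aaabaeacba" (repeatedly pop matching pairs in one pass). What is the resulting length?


Input: aaabaeacba
Stack-based adjacent duplicate removal:
  Read 'a': push. Stack: a
  Read 'a': matches stack top 'a' => pop. Stack: (empty)
  Read 'a': push. Stack: a
  Read 'b': push. Stack: ab
  Read 'a': push. Stack: aba
  Read 'e': push. Stack: abae
  Read 'a': push. Stack: abaea
  Read 'c': push. Stack: abaeac
  Read 'b': push. Stack: abaeacb
  Read 'a': push. Stack: abaeacba
Final stack: "abaeacba" (length 8)

8


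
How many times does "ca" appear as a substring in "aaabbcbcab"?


Searching for "ca" in "aaabbcbcab"
Scanning each position:
  Position 0: "aa" => no
  Position 1: "aa" => no
  Position 2: "ab" => no
  Position 3: "bb" => no
  Position 4: "bc" => no
  Position 5: "cb" => no
  Position 6: "bc" => no
  Position 7: "ca" => MATCH
  Position 8: "ab" => no
Total occurrences: 1

1


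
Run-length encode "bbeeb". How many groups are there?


Input: bbeeb
Scanning for consecutive runs:
  Group 1: 'b' x 2 (positions 0-1)
  Group 2: 'e' x 2 (positions 2-3)
  Group 3: 'b' x 1 (positions 4-4)
Total groups: 3

3


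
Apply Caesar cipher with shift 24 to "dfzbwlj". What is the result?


Caesar cipher: shift "dfzbwlj" by 24
  'd' (pos 3) + 24 = pos 1 = 'b'
  'f' (pos 5) + 24 = pos 3 = 'd'
  'z' (pos 25) + 24 = pos 23 = 'x'
  'b' (pos 1) + 24 = pos 25 = 'z'
  'w' (pos 22) + 24 = pos 20 = 'u'
  'l' (pos 11) + 24 = pos 9 = 'j'
  'j' (pos 9) + 24 = pos 7 = 'h'
Result: bdxzujh

bdxzujh


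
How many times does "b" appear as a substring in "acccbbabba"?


Searching for "b" in "acccbbabba"
Scanning each position:
  Position 0: "a" => no
  Position 1: "c" => no
  Position 2: "c" => no
  Position 3: "c" => no
  Position 4: "b" => MATCH
  Position 5: "b" => MATCH
  Position 6: "a" => no
  Position 7: "b" => MATCH
  Position 8: "b" => MATCH
  Position 9: "a" => no
Total occurrences: 4

4


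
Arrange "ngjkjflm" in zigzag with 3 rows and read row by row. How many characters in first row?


Zigzag "ngjkjflm" into 3 rows:
Placing characters:
  'n' => row 0
  'g' => row 1
  'j' => row 2
  'k' => row 1
  'j' => row 0
  'f' => row 1
  'l' => row 2
  'm' => row 1
Rows:
  Row 0: "nj"
  Row 1: "gkfm"
  Row 2: "jl"
First row length: 2

2


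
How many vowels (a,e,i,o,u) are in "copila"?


Input: copila
Checking each character:
  'c' at position 0: consonant
  'o' at position 1: vowel (running total: 1)
  'p' at position 2: consonant
  'i' at position 3: vowel (running total: 2)
  'l' at position 4: consonant
  'a' at position 5: vowel (running total: 3)
Total vowels: 3

3


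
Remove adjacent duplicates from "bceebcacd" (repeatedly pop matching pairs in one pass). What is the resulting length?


Input: bceebcacd
Stack-based adjacent duplicate removal:
  Read 'b': push. Stack: b
  Read 'c': push. Stack: bc
  Read 'e': push. Stack: bce
  Read 'e': matches stack top 'e' => pop. Stack: bc
  Read 'b': push. Stack: bcb
  Read 'c': push. Stack: bcbc
  Read 'a': push. Stack: bcbca
  Read 'c': push. Stack: bcbcac
  Read 'd': push. Stack: bcbcacd
Final stack: "bcbcacd" (length 7)

7


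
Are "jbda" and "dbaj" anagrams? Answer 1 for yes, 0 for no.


Strings: "jbda", "dbaj"
Sorted first:  abdj
Sorted second: abdj
Sorted forms match => anagrams

1


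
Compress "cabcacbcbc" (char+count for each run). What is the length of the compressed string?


Input: cabcacbcbc
Runs:
  'c' x 1 => "c1"
  'a' x 1 => "a1"
  'b' x 1 => "b1"
  'c' x 1 => "c1"
  'a' x 1 => "a1"
  'c' x 1 => "c1"
  'b' x 1 => "b1"
  'c' x 1 => "c1"
  'b' x 1 => "b1"
  'c' x 1 => "c1"
Compressed: "c1a1b1c1a1c1b1c1b1c1"
Compressed length: 20

20


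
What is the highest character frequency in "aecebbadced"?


Input: aecebbadced
Character counts:
  'a': 2
  'b': 2
  'c': 2
  'd': 2
  'e': 3
Maximum frequency: 3

3


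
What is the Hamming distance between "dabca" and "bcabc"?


Comparing "dabca" and "bcabc" position by position:
  Position 0: 'd' vs 'b' => differ
  Position 1: 'a' vs 'c' => differ
  Position 2: 'b' vs 'a' => differ
  Position 3: 'c' vs 'b' => differ
  Position 4: 'a' vs 'c' => differ
Total differences (Hamming distance): 5

5


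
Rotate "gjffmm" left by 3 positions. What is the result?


Input: "gjffmm", rotate left by 3
First 3 characters: "gjf"
Remaining characters: "fmm"
Concatenate remaining + first: "fmm" + "gjf" = "fmmgjf"

fmmgjf


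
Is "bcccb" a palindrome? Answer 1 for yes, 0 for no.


Input: bcccb
Reversed: bcccb
  Compare pos 0 ('b') with pos 4 ('b'): match
  Compare pos 1 ('c') with pos 3 ('c'): match
Result: palindrome

1


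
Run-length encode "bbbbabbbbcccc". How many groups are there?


Input: bbbbabbbbcccc
Scanning for consecutive runs:
  Group 1: 'b' x 4 (positions 0-3)
  Group 2: 'a' x 1 (positions 4-4)
  Group 3: 'b' x 4 (positions 5-8)
  Group 4: 'c' x 4 (positions 9-12)
Total groups: 4

4


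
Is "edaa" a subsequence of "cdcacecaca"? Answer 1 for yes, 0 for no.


Check if "edaa" is a subsequence of "cdcacecaca"
Greedy scan:
  Position 0 ('c'): no match needed
  Position 1 ('d'): no match needed
  Position 2 ('c'): no match needed
  Position 3 ('a'): no match needed
  Position 4 ('c'): no match needed
  Position 5 ('e'): matches sub[0] = 'e'
  Position 6 ('c'): no match needed
  Position 7 ('a'): no match needed
  Position 8 ('c'): no match needed
  Position 9 ('a'): no match needed
Only matched 1/4 characters => not a subsequence

0


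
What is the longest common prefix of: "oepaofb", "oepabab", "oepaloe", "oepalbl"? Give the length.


Words: oepaofb, oepabab, oepaloe, oepalbl
  Position 0: all 'o' => match
  Position 1: all 'e' => match
  Position 2: all 'p' => match
  Position 3: all 'a' => match
  Position 4: ('o', 'b', 'l', 'l') => mismatch, stop
LCP = "oepa" (length 4)

4


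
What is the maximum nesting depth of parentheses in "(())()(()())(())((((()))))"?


Input: "(())()(()())(())((((()))))"
Tracking depth:
  Position 0 '(': depth becomes 1
  Position 1 '(': depth becomes 2
  Position 2 ')': depth becomes 1
  Position 3 ')': depth becomes 0
  Position 4 '(': depth becomes 1
  Position 5 ')': depth becomes 0
  Position 6 '(': depth becomes 1
  Position 7 '(': depth becomes 2
  Position 8 ')': depth becomes 1
  Position 9 '(': depth becomes 2
  Position 10 ')': depth becomes 1
  Position 11 ')': depth becomes 0
  Position 12 '(': depth becomes 1
  Position 13 '(': depth becomes 2
  Position 14 ')': depth becomes 1
  Position 15 ')': depth becomes 0
  Position 16 '(': depth becomes 1
  Position 17 '(': depth becomes 2
  Position 18 '(': depth becomes 3
  Position 19 '(': depth becomes 4
  Position 20 '(': depth becomes 5
  Position 21 ')': depth becomes 4
  Position 22 ')': depth becomes 3
  Position 23 ')': depth becomes 2
  Position 24 ')': depth becomes 1
  Position 25 ')': depth becomes 0
Maximum depth reached: 5

5


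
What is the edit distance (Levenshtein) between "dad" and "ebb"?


Computing edit distance: "dad" -> "ebb"
DP table:
           e    b    b
      0    1    2    3
  d   1    1    2    3
  a   2    2    2    3
  d   3    3    3    3
Edit distance = dp[3][3] = 3

3


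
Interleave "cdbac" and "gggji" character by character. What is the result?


Interleaving "cdbac" and "gggji":
  Position 0: 'c' from first, 'g' from second => "cg"
  Position 1: 'd' from first, 'g' from second => "dg"
  Position 2: 'b' from first, 'g' from second => "bg"
  Position 3: 'a' from first, 'j' from second => "aj"
  Position 4: 'c' from first, 'i' from second => "ci"
Result: cgdgbgajci

cgdgbgajci


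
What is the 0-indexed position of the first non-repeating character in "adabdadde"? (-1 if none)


Input: adabdadde
Character frequencies:
  'a': 3
  'b': 1
  'd': 4
  'e': 1
Scanning left to right for freq == 1:
  Position 0 ('a'): freq=3, skip
  Position 1 ('d'): freq=4, skip
  Position 2 ('a'): freq=3, skip
  Position 3 ('b'): unique! => answer = 3

3


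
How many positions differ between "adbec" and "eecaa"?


Comparing "adbec" and "eecaa" position by position:
  Position 0: 'a' vs 'e' => DIFFER
  Position 1: 'd' vs 'e' => DIFFER
  Position 2: 'b' vs 'c' => DIFFER
  Position 3: 'e' vs 'a' => DIFFER
  Position 4: 'c' vs 'a' => DIFFER
Positions that differ: 5

5


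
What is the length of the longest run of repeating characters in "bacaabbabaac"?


Input: "bacaabbabaac"
Scanning for longest run:
  Position 1 ('a'): new char, reset run to 1
  Position 2 ('c'): new char, reset run to 1
  Position 3 ('a'): new char, reset run to 1
  Position 4 ('a'): continues run of 'a', length=2
  Position 5 ('b'): new char, reset run to 1
  Position 6 ('b'): continues run of 'b', length=2
  Position 7 ('a'): new char, reset run to 1
  Position 8 ('b'): new char, reset run to 1
  Position 9 ('a'): new char, reset run to 1
  Position 10 ('a'): continues run of 'a', length=2
  Position 11 ('c'): new char, reset run to 1
Longest run: 'a' with length 2

2


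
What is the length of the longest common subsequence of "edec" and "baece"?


LCS of "edec" and "baece"
DP table:
           b    a    e    c    e
      0    0    0    0    0    0
  e   0    0    0    1    1    1
  d   0    0    0    1    1    1
  e   0    0    0    1    1    2
  c   0    0    0    1    2    2
LCS length = dp[4][5] = 2

2


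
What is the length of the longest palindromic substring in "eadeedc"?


Input: "eadeedc"
Checking substrings for palindromes:
  [2:6] "deed" (len 4) => palindrome
  [3:5] "ee" (len 2) => palindrome
Longest palindromic substring: "deed" with length 4

4
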